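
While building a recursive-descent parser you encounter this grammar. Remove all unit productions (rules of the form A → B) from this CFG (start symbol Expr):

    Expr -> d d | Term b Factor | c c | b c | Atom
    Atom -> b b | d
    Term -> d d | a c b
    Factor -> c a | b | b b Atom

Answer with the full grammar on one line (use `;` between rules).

Expr -> b b | d | d d | Term b Factor | c c | b c; Atom -> b b | d; Term -> d d | a c b; Factor -> c a | b | b b Atom

Unit pairs: Expr ⇒* {Atom}.
For each unit pair (A, B), copy every non-unit production of B to A, then drop all unit productions.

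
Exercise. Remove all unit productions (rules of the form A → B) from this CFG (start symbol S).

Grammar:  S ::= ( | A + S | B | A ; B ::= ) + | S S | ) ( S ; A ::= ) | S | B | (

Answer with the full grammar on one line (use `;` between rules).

Unit pairs: A ⇒* {B, S}; S ⇒* {A, B}.
For every A with A ⇒* B via unit rules, add B's non-unit alternatives to A; then delete every rule of the form X → Y.

S ::= ) + | S S | ) ( S | ( | A + S | ); B ::= ) + | S S | ) ( S; A ::= ) + | S S | ) ( S | ( | A + S | )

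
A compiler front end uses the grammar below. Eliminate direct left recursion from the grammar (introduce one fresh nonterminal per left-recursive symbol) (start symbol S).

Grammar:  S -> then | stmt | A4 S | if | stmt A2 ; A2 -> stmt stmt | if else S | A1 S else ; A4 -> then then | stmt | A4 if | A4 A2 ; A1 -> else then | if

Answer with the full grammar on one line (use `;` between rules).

Directly left-recursive nonterminal: A4.
For A4: α = {if, A2}, β = {then then, stmt}. Rewrite as A4 → β A4' and A4' → α A4' | ε.

S -> then | stmt | A4 S | if | stmt A2; A2 -> stmt stmt | if else S | A1 S else; A4 -> then then A4' | stmt A4'; A1 -> else then | if; A4' -> if A4' | A2 A4' | ε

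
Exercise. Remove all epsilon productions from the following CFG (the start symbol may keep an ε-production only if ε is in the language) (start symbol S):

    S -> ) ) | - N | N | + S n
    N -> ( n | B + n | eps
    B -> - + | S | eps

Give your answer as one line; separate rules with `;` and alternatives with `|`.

The nullable symbols are {B, N, S}.
ε ∈ L(G) since S is nullable, so keep S → ε.
Expand every rule over subsets of its nullable positions: S → - N gives - N | -. S → + S n gives + S n | + n. N → B + n gives B + n | + n.

S -> ) ) | - N | - | N | + S n | + n | ε; N -> ( n | B + n | + n; B -> - + | S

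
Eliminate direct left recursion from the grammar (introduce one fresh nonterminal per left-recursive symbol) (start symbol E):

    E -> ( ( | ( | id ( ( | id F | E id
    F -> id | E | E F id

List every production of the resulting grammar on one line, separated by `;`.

Directly left-recursive nonterminal: E.
For E: α = {id}, β = {( (, (, id ( (, id F}. Rewrite as E → β E' and E' → α E' | ε.

E -> ( ( E' | ( E' | id ( ( E' | id F E'; F -> id | E | E F id; E' -> id E' | eps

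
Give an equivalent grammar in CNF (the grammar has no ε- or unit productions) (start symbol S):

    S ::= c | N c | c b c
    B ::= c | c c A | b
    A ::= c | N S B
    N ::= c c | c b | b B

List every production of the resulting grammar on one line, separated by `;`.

S ::= c | N X1 | X1 Y1; B ::= c | X1 Y2 | b; A ::= c | N Y3; N ::= X1 X1 | X1 X2 | X2 B; X1 ::= c; X2 ::= b; Y1 ::= X2 X1; Y2 ::= X1 A; Y3 ::= S B

Introduce a nonterminal for each terminal appearing in a rule of length ≥ 2: X1 → c, X2 → b.
Binarize each right-hand side of length ≥ 3 by chaining fresh nonterminals (Y1, Y2, …): affected rules were S → X1 X2 X1; B → X1 X1 A; A → N S B.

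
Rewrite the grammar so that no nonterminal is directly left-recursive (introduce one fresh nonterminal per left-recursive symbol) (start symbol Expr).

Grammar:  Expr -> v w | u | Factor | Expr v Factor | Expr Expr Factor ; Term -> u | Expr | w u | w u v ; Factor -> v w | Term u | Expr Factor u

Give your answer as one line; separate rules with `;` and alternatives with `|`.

Directly left-recursive nonterminal: Expr.
For Expr: α = {v Factor, Expr Factor}, β = {v w, u, Factor}. Rewrite as Expr → β Expr1 and Expr1 → α Expr1 | ε.

Expr -> v w Expr1 | u Expr1 | Factor Expr1; Term -> u | Expr | w u | w u v; Factor -> v w | Term u | Expr Factor u; Expr1 -> v Factor Expr1 | Expr Factor Expr1 | ε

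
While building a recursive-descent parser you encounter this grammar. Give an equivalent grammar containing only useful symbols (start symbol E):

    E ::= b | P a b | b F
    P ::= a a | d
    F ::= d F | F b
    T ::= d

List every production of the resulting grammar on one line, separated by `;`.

E ::= b | P a b; P ::= a a | d

Generating nonterminals: {E, P, T}.
Reachable from E after that: {E, P}.
Removed useless symbols: {F, T} and every production mentioning them.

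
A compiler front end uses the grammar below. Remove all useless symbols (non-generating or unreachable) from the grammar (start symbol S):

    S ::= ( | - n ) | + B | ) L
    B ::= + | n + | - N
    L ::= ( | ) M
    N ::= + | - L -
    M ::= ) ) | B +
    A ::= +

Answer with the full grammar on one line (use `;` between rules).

S ::= ( | - n ) | + B | ) L; B ::= + | n + | - N; L ::= ( | ) M; N ::= + | - L -; M ::= ) ) | B +

Generating nonterminals: {A, B, L, M, N, S}.
Reachable from S after that: {B, L, M, N, S}.
Removed useless symbols: {A} and every production mentioning them.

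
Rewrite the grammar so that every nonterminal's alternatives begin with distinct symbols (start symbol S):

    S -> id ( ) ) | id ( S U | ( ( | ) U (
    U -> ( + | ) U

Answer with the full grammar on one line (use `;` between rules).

S has alternatives sharing prefix 'id (': factor to S → id ( S' with S' → ) ) | S U.

S -> ( ( | ) U ( | id ( S'; U -> ( + | ) U; S' -> ) ) | S U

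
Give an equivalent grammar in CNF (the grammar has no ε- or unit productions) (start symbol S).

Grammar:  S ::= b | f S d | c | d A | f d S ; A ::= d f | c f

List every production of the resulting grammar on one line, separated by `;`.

Introduce a nonterminal for each terminal appearing in a rule of length ≥ 2: X1 → f, X2 → d, X3 → c.
Binarize each right-hand side of length ≥ 3 by chaining fresh nonterminals (Y1, Y2, …): affected rules were S → X1 S X2; S → X1 X2 S.

S ::= b | X1 Y1 | c | X2 A | X1 Y2; A ::= X2 X1 | X3 X1; X1 ::= f; X2 ::= d; X3 ::= c; Y1 ::= S X2; Y2 ::= X2 S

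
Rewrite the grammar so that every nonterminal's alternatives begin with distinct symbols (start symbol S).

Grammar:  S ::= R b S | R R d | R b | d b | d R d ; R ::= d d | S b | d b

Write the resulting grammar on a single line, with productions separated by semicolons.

S ::= R S' | d S''; R ::= S b | d R'; S' ::= R d | b S'''; S'' ::= b | R d; R' ::= d | b; S''' ::= S | eps

S has alternatives sharing prefix 'R': factor to S → R S' with S' → b S | R d | b.
S has alternatives sharing prefix 'd': factor to S → d S'' with S'' → b | R d.
R has alternatives sharing prefix 'd': factor to R → d R' with R' → d | b.
S' has alternatives sharing prefix 'b': factor to S' → b S''' with S''' → S | ε.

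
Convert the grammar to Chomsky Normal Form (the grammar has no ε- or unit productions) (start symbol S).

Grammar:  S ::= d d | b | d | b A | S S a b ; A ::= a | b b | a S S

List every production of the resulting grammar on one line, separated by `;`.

S ::= X1 X1 | b | d | X2 A | S Y1; A ::= a | X2 X2 | X3 Y3; X1 ::= d; X2 ::= b; X3 ::= a; Y1 ::= S Y2; Y2 ::= X3 X2; Y3 ::= S S

Introduce a nonterminal for each terminal appearing in a rule of length ≥ 2: X1 → d, X2 → b, X3 → a.
Binarize each right-hand side of length ≥ 3 by chaining fresh nonterminals (Y1, Y2, …): affected rules were S → S S X3 X2; A → X3 S S.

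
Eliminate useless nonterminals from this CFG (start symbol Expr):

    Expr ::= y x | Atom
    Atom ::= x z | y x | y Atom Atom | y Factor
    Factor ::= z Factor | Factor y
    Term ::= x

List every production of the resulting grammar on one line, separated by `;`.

Generating nonterminals: {Atom, Expr, Term}.
Reachable from Expr after that: {Atom, Expr}.
Removed useless symbols: {Factor, Term} and every production mentioning them.

Expr ::= y x | Atom; Atom ::= x z | y x | y Atom Atom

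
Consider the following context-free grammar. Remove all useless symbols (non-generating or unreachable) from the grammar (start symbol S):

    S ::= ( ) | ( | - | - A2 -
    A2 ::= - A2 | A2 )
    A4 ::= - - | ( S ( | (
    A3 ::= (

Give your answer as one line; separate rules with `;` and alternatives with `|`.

S ::= ( ) | ( | -

Generating nonterminals: {A3, A4, S}.
Reachable from S after that: {S}.
Removed useless symbols: {A2, A3, A4} and every production mentioning them.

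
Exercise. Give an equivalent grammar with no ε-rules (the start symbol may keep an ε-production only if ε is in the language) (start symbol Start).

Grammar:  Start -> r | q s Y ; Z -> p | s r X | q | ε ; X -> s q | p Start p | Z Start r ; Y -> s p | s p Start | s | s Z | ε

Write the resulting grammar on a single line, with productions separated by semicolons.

Start -> r | q s Y | q s; Z -> p | s r X | q; X -> s q | p Start p | Z Start r | Start r; Y -> s p | s p Start | s | s Z

Nullable nonterminals: {Y, Z}.
ε ∉ L(G), so no ε-production is kept.
For each production, add variants omitting each subset of nullable occurrences: Start → q s Y gives q s Y | q s. X → Z Start r gives Z Start r | Start r.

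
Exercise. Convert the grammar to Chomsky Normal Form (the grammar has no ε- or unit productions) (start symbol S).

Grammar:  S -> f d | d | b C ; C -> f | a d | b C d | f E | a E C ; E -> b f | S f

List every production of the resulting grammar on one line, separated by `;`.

S -> X1 X2 | d | X3 C; C -> f | X4 X2 | X3 Y1 | X1 E | X4 Y2; E -> X3 X1 | S X1; X1 -> f; X2 -> d; X3 -> b; X4 -> a; Y1 -> C X2; Y2 -> E C

Introduce a nonterminal for each terminal appearing in a rule of length ≥ 2: X1 → f, X2 → d, X3 → b, X4 → a.
Binarize each right-hand side of length ≥ 3 by chaining fresh nonterminals (Y1, Y2, …): affected rules were C → X3 C X2; C → X4 E C.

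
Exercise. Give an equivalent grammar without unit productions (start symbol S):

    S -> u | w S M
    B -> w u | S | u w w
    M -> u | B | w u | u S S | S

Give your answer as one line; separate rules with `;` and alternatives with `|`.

S -> u | w S M; B -> w u | u w w | u | w S M; M -> w u | u w w | u | w S M | u S S

Unit pairs: B ⇒* {S}; M ⇒* {B, S}.
For each unit pair (A, B), copy every non-unit production of B to A, then drop all unit productions.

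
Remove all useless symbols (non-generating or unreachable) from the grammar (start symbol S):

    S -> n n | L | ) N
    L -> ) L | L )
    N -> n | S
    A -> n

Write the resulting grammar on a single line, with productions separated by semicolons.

S -> n n | ) N; N -> n | S

Generating nonterminals: {A, N, S}.
Reachable from S after that: {N, S}.
Removed useless symbols: {A, L} and every production mentioning them.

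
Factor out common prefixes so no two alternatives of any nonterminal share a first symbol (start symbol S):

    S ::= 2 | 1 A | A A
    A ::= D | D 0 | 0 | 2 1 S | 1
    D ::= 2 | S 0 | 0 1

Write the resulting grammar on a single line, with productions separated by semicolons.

S ::= 2 | 1 A | A A; A ::= 0 | 2 1 S | 1 | D A'; D ::= 2 | S 0 | 0 1; A' ::= ε | 0

A has alternatives sharing prefix 'D': factor to A → D A' with A' → ε | 0.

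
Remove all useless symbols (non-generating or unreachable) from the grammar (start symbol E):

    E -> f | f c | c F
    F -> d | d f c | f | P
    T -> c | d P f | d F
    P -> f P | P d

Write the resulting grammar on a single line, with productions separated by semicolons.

Generating nonterminals: {E, F, T}.
Reachable from E after that: {E, F}.
Removed useless symbols: {P, T} and every production mentioning them.

E -> f | f c | c F; F -> d | d f c | f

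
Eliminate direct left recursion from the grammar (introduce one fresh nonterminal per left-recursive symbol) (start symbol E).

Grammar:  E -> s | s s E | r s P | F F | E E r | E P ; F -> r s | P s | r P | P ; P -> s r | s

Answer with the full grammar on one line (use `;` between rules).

E -> s E' | s s E E' | r s P E' | F F E'; F -> r s | P s | r P | P; P -> s r | s; E' -> E r E' | P E' | ε

Left recursion appears on E.
For E: α = {E r, P}, β = {s, s s E, r s P, F F}. Rewrite as E → β E' and E' → α E' | ε.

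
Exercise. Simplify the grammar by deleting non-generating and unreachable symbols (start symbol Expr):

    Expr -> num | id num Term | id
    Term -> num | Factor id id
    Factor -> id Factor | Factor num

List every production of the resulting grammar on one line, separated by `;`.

Generating nonterminals: {Expr, Term}.
Reachable from Expr after that: {Expr, Term}.
Removed useless symbols: {Factor} and every production mentioning them.

Expr -> num | id num Term | id; Term -> num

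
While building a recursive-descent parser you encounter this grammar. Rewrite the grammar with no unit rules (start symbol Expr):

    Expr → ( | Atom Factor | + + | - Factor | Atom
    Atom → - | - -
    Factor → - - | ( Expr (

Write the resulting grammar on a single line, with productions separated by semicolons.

Unit pairs: Expr ⇒* {Atom}.
Replace each nonterminal's rules with the union of the non-unit rules of every nonterminal it unit-derives.

Expr → - | - - | ( | Atom Factor | + + | - Factor; Atom → - | - -; Factor → - - | ( Expr (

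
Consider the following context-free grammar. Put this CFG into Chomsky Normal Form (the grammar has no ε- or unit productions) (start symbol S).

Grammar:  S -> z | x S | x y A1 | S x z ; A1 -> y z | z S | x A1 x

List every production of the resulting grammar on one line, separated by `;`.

S -> z | X1 S | X1 Y1 | S Y2; A1 -> X2 X3 | X3 S | X1 Y3; X1 -> x; X2 -> y; X3 -> z; Y1 -> X2 A1; Y2 -> X1 X3; Y3 -> A1 X1

Introduce a nonterminal for each terminal appearing in a rule of length ≥ 2: X1 → x, X2 → y, X3 → z.
Binarize each right-hand side of length ≥ 3 by chaining fresh nonterminals (Y1, Y2, …): affected rules were S → X1 X2 A1; S → S X1 X3; A1 → X1 A1 X1.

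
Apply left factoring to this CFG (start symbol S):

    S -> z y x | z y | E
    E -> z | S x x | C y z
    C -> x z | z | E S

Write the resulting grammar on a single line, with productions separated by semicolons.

S has alternatives sharing prefix 'z y': factor to S → z y S' with S' → x | ε.

S -> E | z y S'; E -> z | S x x | C y z; C -> x z | z | E S; S' -> x | ε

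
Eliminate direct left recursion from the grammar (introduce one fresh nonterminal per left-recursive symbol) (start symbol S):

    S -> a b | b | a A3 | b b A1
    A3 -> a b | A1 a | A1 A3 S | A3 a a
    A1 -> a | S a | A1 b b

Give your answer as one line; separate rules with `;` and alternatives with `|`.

S -> a b | b | a A3 | b b A1; A3 -> a b A3' | A1 a A3' | A1 A3 S A3'; A1 -> a A1' | S a A1'; A3' -> a a A3' | eps; A1' -> b b A1' | eps

Directly left-recursive nonterminals: A3, A1.
For A3: α = {a a}, β = {a b, A1 a, A1 A3 S}. Rewrite as A3 → β A3' and A3' → α A3' | ε.
For A1: α = {b b}, β = {a, S a}. Rewrite as A1 → β A1' and A1' → α A1' | ε.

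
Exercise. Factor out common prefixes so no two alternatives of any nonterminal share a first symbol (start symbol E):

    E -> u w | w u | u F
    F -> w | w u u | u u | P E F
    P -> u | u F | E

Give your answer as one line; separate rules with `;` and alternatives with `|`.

E -> w u | u E'; F -> u u | P E F | w F'; P -> E | u P'; E' -> w | F; F' -> ε | u u; P' -> ε | F

E has alternatives sharing prefix 'u': factor to E → u E' with E' → w | F.
F has alternatives sharing prefix 'w': factor to F → w F' with F' → ε | u u.
P has alternatives sharing prefix 'u': factor to P → u P' with P' → ε | F.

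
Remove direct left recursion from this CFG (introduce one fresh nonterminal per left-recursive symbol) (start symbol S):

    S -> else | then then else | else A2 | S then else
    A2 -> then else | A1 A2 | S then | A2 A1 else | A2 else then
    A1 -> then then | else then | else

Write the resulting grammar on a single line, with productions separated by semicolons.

Directly left-recursive nonterminals: S, A2.
For S: α = {then else}, β = {else, then then else, else A2}. Rewrite as S → β S' and S' → α S' | ε.
For A2: α = {A1 else, else then}, β = {then else, A1 A2, S then}. Rewrite as A2 → β A2' and A2' → α A2' | ε.

S -> else S' | then then else S' | else A2 S'; A2 -> then else A2' | A1 A2 A2' | S then A2'; A1 -> then then | else then | else; S' -> then else S' | ε; A2' -> A1 else A2' | else then A2' | ε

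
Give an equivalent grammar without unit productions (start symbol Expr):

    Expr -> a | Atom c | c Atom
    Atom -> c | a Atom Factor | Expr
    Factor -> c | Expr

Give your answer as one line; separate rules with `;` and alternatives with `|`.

Unit pairs: Atom ⇒* {Expr}; Factor ⇒* {Expr}.
For every A with A ⇒* B via unit rules, add B's non-unit alternatives to A; then delete every rule of the form X → Y.

Expr -> a | Atom c | c Atom; Atom -> c | a Atom Factor | a | Atom c | c Atom; Factor -> c | a | Atom c | c Atom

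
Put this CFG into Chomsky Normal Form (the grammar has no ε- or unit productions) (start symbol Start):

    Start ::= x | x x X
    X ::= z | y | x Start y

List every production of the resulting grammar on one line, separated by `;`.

Start ::= x | X1 Y1; X ::= z | y | X1 Y2; X1 ::= x; X2 ::= y; Y1 ::= X1 X; Y2 ::= Start X2

Introduce a nonterminal for each terminal appearing in a rule of length ≥ 2: X1 → x, X2 → y.
Binarize each right-hand side of length ≥ 3 by chaining fresh nonterminals (Y1, Y2, …): affected rules were Start → X1 X1 X; X → X1 Start X2.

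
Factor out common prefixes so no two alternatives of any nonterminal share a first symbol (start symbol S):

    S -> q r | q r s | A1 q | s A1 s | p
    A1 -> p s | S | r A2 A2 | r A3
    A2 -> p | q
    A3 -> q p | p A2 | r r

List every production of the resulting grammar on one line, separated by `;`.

S -> A1 q | s A1 s | p | q r S'; A1 -> p s | S | r A1'; A2 -> p | q; A3 -> q p | p A2 | r r; S' -> ε | s; A1' -> A2 A2 | A3

S has alternatives sharing prefix 'q r': factor to S → q r S' with S' → ε | s.
A1 has alternatives sharing prefix 'r': factor to A1 → r A1' with A1' → A2 A2 | A3.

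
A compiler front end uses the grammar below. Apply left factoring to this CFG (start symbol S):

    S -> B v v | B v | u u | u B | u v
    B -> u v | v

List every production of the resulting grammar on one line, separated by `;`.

S -> u S' | B v S''; B -> u v | v; S' -> u | B | v; S'' -> v | eps

S has alternatives sharing prefix 'u': factor to S → u S' with S' → u | B | v.
S has alternatives sharing prefix 'B v': factor to S → B v S'' with S'' → v | ε.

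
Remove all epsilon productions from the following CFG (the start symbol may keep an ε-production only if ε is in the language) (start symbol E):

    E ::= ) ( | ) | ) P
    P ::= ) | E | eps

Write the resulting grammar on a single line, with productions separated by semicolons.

Nullable nonterminals: {P}.
ε ∉ L(G), so no ε-production is kept.

E ::= ) ( | ) | ) P; P ::= ) | E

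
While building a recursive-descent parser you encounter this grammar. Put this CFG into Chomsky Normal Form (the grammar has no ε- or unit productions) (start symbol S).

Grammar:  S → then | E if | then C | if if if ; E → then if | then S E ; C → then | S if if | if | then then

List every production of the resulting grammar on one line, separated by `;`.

Introduce a nonterminal for each terminal appearing in a rule of length ≥ 2: X1 → if, X2 → then.
Binarize each right-hand side of length ≥ 3 by chaining fresh nonterminals (Y1, Y2, …): affected rules were S → X1 X1 X1; E → X2 S E; C → S X1 X1.

S → then | E X1 | X2 C | X1 Y1; E → X2 X1 | X2 Y2; C → then | S Y3 | if | X2 X2; X1 → if; X2 → then; Y1 → X1 X1; Y2 → S E; Y3 → X1 X1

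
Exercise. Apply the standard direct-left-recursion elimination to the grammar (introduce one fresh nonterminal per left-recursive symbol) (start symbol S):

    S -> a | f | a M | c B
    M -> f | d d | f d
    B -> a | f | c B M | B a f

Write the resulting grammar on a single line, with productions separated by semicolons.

S -> a | f | a M | c B; M -> f | d d | f d; B -> a B' | f B' | c B M B'; B' -> a f B' | ε

B is directly left-recursive.
For B: α = {a f}, β = {a, f, c B M}. Rewrite as B → β B' and B' → α B' | ε.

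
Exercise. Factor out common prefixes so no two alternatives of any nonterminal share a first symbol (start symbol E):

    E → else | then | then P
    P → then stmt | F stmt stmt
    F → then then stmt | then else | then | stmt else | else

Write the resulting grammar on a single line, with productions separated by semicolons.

E → else | then E'; P → then stmt | F stmt stmt; F → stmt else | else | then F'; E' → epsilon | P; F' → then stmt | else | epsilon

E has alternatives sharing prefix 'then': factor to E → then E' with E' → ε | P.
F has alternatives sharing prefix 'then': factor to F → then F' with F' → then stmt | else | ε.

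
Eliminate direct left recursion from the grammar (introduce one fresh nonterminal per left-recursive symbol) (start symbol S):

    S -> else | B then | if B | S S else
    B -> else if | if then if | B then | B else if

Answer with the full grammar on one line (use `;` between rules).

S -> else S' | B then S' | if B S'; B -> else if B' | if then if B'; S' -> S else S' | ε; B' -> then B' | else if B' | ε

Directly left-recursive nonterminals: S, B.
For S: α = {S else}, β = {else, B then, if B}. Rewrite as S → β S' and S' → α S' | ε.
For B: α = {then, else if}, β = {else if, if then if}. Rewrite as B → β B' and B' → α B' | ε.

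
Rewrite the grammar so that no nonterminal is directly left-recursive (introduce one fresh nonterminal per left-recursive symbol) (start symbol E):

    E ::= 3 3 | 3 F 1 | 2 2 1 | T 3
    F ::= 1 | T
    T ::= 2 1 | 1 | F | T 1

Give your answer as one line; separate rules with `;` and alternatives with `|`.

Left recursion appears on T.
For T: α = {1}, β = {2 1, 1, F}. Rewrite as T → β T' and T' → α T' | ε.

E ::= 3 3 | 3 F 1 | 2 2 1 | T 3; F ::= 1 | T; T ::= 2 1 T' | 1 T' | F T'; T' ::= 1 T' | ε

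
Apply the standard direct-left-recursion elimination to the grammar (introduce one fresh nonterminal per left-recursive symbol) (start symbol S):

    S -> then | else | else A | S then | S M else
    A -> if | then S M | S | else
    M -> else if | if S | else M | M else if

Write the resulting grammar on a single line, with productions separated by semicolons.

Directly left-recursive nonterminals: S, M.
For S: α = {then, M else}, β = {then, else, else A}. Rewrite as S → β S' and S' → α S' | ε.
For M: α = {else if}, β = {else if, if S, else M}. Rewrite as M → β M' and M' → α M' | ε.

S -> then S' | else S' | else A S'; A -> if | then S M | S | else; M -> else if M' | if S M' | else M M'; S' -> then S' | M else S' | ε; M' -> else if M' | ε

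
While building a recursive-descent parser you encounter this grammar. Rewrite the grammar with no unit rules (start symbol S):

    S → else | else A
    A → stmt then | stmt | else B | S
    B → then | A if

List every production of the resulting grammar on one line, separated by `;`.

Unit pairs: A ⇒* {S}.
For every A with A ⇒* B via unit rules, add B's non-unit alternatives to A; then delete every rule of the form X → Y.

S → else | else A; A → else | else A | stmt then | stmt | else B; B → then | A if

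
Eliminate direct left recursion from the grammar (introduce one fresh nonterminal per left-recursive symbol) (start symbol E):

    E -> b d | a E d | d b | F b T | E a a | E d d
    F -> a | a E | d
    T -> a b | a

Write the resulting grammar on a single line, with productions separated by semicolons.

E -> b d E' | a E d E' | d b E' | F b T E'; F -> a | a E | d; T -> a b | a; E' -> a a E' | d d E' | ε

Left recursion appears on E.
For E: α = {a a, d d}, β = {b d, a E d, d b, F b T}. Rewrite as E → β E' and E' → α E' | ε.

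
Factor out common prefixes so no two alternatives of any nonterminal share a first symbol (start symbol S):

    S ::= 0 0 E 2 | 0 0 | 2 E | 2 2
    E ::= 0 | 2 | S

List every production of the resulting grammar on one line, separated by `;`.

S has alternatives sharing prefix '0 0': factor to S → 0 0 S' with S' → E 2 | ε.
S has alternatives sharing prefix '2': factor to S → 2 S'' with S'' → E | 2.

S ::= 0 0 S' | 2 S''; E ::= 0 | 2 | S; S' ::= E 2 | ε; S'' ::= E | 2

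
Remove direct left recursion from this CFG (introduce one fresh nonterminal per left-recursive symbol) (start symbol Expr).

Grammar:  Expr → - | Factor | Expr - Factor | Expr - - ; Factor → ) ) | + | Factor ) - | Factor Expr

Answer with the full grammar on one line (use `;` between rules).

Left recursion appears on Expr, Factor.
For Expr: α = {- Factor, - -}, β = {-, Factor}. Rewrite as Expr → β Expr1 and Expr1 → α Expr1 | ε.
For Factor: α = {) -, Expr}, β = {) ), +}. Rewrite as Factor → β Factor1 and Factor1 → α Factor1 | ε.

Expr → - Expr1 | Factor Expr1; Factor → ) ) Factor1 | + Factor1; Expr1 → - Factor Expr1 | - - Expr1 | ε; Factor1 → ) - Factor1 | Expr Factor1 | ε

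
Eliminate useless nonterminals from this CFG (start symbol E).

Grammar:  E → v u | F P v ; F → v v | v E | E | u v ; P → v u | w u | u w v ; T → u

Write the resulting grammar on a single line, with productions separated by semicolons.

E → v u | F P v; F → v v | v E | E | u v; P → v u | w u | u w v

Generating nonterminals: {E, F, P, T}.
Reachable from E after that: {E, F, P}.
Removed useless symbols: {T} and every production mentioning them.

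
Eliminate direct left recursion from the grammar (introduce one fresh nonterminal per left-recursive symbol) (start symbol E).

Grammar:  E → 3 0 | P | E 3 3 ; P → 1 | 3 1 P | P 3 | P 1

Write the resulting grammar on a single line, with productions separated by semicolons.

E → 3 0 E' | P E'; P → 1 P' | 3 1 P P'; E' → 3 3 E' | ε; P' → 3 P' | 1 P' | ε

E, P are directly left-recursive.
For E: α = {3 3}, β = {3 0, P}. Rewrite as E → β E' and E' → α E' | ε.
For P: α = {3, 1}, β = {1, 3 1 P}. Rewrite as P → β P' and P' → α P' | ε.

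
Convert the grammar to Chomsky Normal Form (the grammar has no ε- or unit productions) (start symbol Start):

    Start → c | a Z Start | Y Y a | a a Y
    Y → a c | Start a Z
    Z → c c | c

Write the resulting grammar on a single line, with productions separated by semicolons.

Start → c | X1 Y1 | Y Y2 | X1 Y3; Y → X1 X2 | Start Y4; Z → X2 X2 | c; X1 → a; X2 → c; Y1 → Z Start; Y2 → Y X1; Y3 → X1 Y; Y4 → X1 Z

Introduce a nonterminal for each terminal appearing in a rule of length ≥ 2: X1 → a, X2 → c.
Binarize each right-hand side of length ≥ 3 by chaining fresh nonterminals (Y1, Y2, …): affected rules were Start → X1 Z Start; Start → Y Y X1; Start → X1 X1 Y; Y → Start X1 Z.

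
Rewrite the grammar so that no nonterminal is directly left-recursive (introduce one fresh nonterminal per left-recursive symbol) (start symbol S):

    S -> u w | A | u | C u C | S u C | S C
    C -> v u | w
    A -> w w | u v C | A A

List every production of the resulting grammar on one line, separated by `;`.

S -> u w S' | A S' | u S' | C u C S'; C -> v u | w; A -> w w A' | u v C A'; S' -> u C S' | C S' | ε; A' -> A A' | ε

Left recursion appears on S, A.
For S: α = {u C, C}, β = {u w, A, u, C u C}. Rewrite as S → β S' and S' → α S' | ε.
For A: α = {A}, β = {w w, u v C}. Rewrite as A → β A' and A' → α A' | ε.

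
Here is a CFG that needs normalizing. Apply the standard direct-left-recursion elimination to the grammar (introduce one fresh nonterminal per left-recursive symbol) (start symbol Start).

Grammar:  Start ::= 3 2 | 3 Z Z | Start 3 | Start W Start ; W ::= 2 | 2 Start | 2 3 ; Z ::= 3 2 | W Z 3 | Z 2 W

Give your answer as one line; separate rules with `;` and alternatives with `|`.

Start ::= 3 2 Start1 | 3 Z Z Start1; W ::= 2 | 2 Start | 2 3; Z ::= 3 2 Z1 | W Z 3 Z1; Start1 ::= 3 Start1 | W Start Start1 | ε; Z1 ::= 2 W Z1 | ε

Start, Z are directly left-recursive.
For Start: α = {3, W Start}, β = {3 2, 3 Z Z}. Rewrite as Start → β Start1 and Start1 → α Start1 | ε.
For Z: α = {2 W}, β = {3 2, W Z 3}. Rewrite as Z → β Z1 and Z1 → α Z1 | ε.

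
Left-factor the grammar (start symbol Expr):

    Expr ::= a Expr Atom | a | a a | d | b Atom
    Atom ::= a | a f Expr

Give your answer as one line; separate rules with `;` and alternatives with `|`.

Expr ::= d | b Atom | a Expr1; Atom ::= a Atom1; Expr1 ::= Expr Atom | ε | a; Atom1 ::= ε | f Expr

Expr has alternatives sharing prefix 'a': factor to Expr → a Expr1 with Expr1 → Expr Atom | ε | a.
Atom has alternatives sharing prefix 'a': factor to Atom → a Atom1 with Atom1 → ε | f Expr.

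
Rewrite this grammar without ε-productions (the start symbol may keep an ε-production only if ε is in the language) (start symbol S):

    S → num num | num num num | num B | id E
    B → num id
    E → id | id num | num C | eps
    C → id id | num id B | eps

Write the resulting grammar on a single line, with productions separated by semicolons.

Nullable nonterminals: {C, E}.
ε ∉ L(G), so no ε-production is kept.
Expand every rule over subsets of its nullable positions: S → id E gives id E | id. E → num C gives num C | num.

S → num num | num num num | num B | id E | id; B → num id; E → id | id num | num C | num; C → id id | num id B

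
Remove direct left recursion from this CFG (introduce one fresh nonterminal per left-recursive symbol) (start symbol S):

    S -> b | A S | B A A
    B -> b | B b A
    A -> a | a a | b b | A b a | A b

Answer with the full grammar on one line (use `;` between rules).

S -> b | A S | B A A; B -> b B'; A -> a A' | a a A' | b b A'; B' -> b A B' | ε; A' -> b a A' | b A' | ε

Left recursion appears on B, A.
For B: α = {b A}, β = {b}. Rewrite as B → β B' and B' → α B' | ε.
For A: α = {b a, b}, β = {a, a a, b b}. Rewrite as A → β A' and A' → α A' | ε.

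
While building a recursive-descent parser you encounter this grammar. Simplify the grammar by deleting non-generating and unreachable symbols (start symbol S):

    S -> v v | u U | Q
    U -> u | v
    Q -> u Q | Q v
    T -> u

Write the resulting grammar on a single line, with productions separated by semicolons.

Generating nonterminals: {S, T, U}.
Reachable from S after that: {S, U}.
Removed useless symbols: {Q, T} and every production mentioning them.

S -> v v | u U; U -> u | v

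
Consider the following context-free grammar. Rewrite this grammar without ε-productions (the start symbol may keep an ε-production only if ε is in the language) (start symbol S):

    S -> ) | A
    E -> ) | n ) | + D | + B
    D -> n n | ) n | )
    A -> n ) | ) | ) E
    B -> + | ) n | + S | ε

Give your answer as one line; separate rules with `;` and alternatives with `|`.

Nullable nonterminals: {B}.
ε ∉ L(G), so no ε-production is kept.
For each production, add variants omitting each subset of nullable occurrences: E → + B gives + B | +.

S -> ) | A; E -> ) | n ) | + D | + B | +; D -> n n | ) n | ); A -> n ) | ) | ) E; B -> + | ) n | + S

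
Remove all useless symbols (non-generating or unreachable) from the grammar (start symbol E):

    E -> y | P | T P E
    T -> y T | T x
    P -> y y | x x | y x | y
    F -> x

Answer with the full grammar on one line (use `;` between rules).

Generating nonterminals: {E, F, P}.
Reachable from E after that: {E, P}.
Removed useless symbols: {F, T} and every production mentioning them.

E -> y | P; P -> y y | x x | y x | y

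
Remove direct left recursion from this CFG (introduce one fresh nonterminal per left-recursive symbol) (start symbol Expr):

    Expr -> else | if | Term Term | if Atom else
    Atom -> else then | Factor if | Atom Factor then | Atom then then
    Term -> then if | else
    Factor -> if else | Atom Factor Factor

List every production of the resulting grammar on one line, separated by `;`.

Expr -> else | if | Term Term | if Atom else; Atom -> else then Atom1 | Factor if Atom1; Term -> then if | else; Factor -> if else | Atom Factor Factor; Atom1 -> Factor then Atom1 | then then Atom1 | ε

Directly left-recursive nonterminal: Atom.
For Atom: α = {Factor then, then then}, β = {else then, Factor if}. Rewrite as Atom → β Atom1 and Atom1 → α Atom1 | ε.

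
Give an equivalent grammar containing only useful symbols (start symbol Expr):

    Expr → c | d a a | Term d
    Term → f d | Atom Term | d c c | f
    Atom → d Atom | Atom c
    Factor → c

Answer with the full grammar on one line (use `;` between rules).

Generating nonterminals: {Expr, Factor, Term}.
Reachable from Expr after that: {Expr, Term}.
Removed useless symbols: {Atom, Factor} and every production mentioning them.

Expr → c | d a a | Term d; Term → f d | d c c | f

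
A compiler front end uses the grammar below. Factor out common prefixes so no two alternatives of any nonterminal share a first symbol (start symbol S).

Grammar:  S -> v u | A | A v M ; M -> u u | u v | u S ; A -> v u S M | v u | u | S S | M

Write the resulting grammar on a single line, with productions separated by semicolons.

S -> v u | A S'; M -> u M'; A -> u | S S | M | v u A'; S' -> ε | v M; M' -> u | v | S; A' -> S M | ε

S has alternatives sharing prefix 'A': factor to S → A S' with S' → ε | v M.
M has alternatives sharing prefix 'u': factor to M → u M' with M' → u | v | S.
A has alternatives sharing prefix 'v u': factor to A → v u A' with A' → S M | ε.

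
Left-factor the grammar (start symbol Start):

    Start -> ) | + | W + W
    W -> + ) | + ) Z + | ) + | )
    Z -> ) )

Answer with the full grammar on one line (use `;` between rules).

W has alternatives sharing prefix '+ )': factor to W → + ) W1 with W1 → ε | Z +.
W has alternatives sharing prefix ')': factor to W → ) W2 with W2 → + | ε.

Start -> ) | + | W + W; W -> + ) W1 | ) W2; Z -> ) ); W1 -> eps | Z +; W2 -> + | eps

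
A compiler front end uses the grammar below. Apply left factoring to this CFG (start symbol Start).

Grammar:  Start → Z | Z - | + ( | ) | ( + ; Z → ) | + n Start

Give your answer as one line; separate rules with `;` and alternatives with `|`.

Start has alternatives sharing prefix 'Z': factor to Start → Z Start1 with Start1 → ε | -.

Start → + ( | ) | ( + | Z Start1; Z → ) | + n Start; Start1 → ε | -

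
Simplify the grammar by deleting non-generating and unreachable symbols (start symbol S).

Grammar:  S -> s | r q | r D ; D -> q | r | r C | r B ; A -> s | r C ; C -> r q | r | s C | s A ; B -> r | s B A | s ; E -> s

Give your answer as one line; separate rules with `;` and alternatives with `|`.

S -> s | r q | r D; D -> q | r | r C | r B; A -> s | r C; C -> r q | r | s C | s A; B -> r | s B A | s

Generating nonterminals: {A, B, C, D, E, S}.
Reachable from S after that: {A, B, C, D, S}.
Removed useless symbols: {E} and every production mentioning them.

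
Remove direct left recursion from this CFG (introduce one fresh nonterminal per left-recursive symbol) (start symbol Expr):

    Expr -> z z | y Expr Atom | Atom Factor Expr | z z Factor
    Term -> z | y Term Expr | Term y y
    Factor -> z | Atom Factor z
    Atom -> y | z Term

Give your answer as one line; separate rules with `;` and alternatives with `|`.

Expr -> z z | y Expr Atom | Atom Factor Expr | z z Factor; Term -> z Term1 | y Term Expr Term1; Factor -> z | Atom Factor z; Atom -> y | z Term; Term1 -> y y Term1 | ε

Left recursion appears on Term.
For Term: α = {y y}, β = {z, y Term Expr}. Rewrite as Term → β Term1 and Term1 → α Term1 | ε.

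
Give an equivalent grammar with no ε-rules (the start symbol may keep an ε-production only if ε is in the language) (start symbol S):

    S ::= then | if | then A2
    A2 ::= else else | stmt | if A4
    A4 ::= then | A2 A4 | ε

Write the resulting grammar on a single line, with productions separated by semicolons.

Nullable nonterminals: {A4}.
ε ∉ L(G), so no ε-production is kept.
Add the nullable-subset variants: A2 → if A4 gives if A4 | if. A4 → A2 A4 gives A2 A4 | A2.

S ::= then | if | then A2; A2 ::= else else | stmt | if A4 | if; A4 ::= then | A2 A4 | A2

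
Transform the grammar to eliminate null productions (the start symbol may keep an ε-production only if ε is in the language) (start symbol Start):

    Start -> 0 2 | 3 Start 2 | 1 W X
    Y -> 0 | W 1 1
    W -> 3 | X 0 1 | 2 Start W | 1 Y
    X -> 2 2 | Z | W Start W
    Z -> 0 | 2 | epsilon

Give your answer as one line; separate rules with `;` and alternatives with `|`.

Nullable nonterminals: {X, Z}.
ε ∉ L(G), so no ε-production is kept.
For each production, add variants omitting each subset of nullable occurrences: Start → 1 W X gives 1 W X | 1 W. W → X 0 1 gives X 0 1 | 0 1.

Start -> 0 2 | 3 Start 2 | 1 W X | 1 W; Y -> 0 | W 1 1; W -> 3 | X 0 1 | 0 1 | 2 Start W | 1 Y; X -> 2 2 | Z | W Start W; Z -> 0 | 2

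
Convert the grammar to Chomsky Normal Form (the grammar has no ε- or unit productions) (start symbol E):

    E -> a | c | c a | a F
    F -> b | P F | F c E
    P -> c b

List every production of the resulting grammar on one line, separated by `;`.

E -> a | c | X1 X2 | X2 F; F -> b | P F | F Y1; P -> X1 X3; X1 -> c; X2 -> a; X3 -> b; Y1 -> X1 E

Introduce a nonterminal for each terminal appearing in a rule of length ≥ 2: X1 → c, X2 → a, X3 → b.
Binarize each right-hand side of length ≥ 3 by chaining fresh nonterminals (Y1, Y2, …): affected rules were F → F X1 E.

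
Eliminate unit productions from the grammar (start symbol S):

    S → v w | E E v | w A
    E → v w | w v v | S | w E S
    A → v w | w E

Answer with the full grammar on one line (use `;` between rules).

S → v w | E E v | w A; E → v w | w v v | w E S | E E v | w A; A → v w | w E

Unit pairs: E ⇒* {S}.
For every A with A ⇒* B via unit rules, add B's non-unit alternatives to A; then delete every rule of the form X → Y.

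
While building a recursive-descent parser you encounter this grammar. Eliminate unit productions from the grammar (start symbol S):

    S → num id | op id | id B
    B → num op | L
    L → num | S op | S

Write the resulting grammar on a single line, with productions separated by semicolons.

S → num id | op id | id B; B → num | S op | num op | num id | op id | id B; L → num | S op | num id | op id | id B

Unit pairs: B ⇒* {L, S}; L ⇒* {S}.
For each unit pair (A, B), copy every non-unit production of B to A, then drop all unit productions.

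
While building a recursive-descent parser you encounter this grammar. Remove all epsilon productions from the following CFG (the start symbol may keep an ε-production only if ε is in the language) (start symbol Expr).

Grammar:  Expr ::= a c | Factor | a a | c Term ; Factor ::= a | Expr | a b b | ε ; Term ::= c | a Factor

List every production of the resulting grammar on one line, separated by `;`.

Expr ::= a c | Factor | a a | c Term | ε; Factor ::= a | Expr | a b b; Term ::= c | a Factor | a

The nullable symbols are {Expr, Factor}.
ε ∈ L(G) since Expr is nullable, so keep Expr → ε.
For each production, add variants omitting each subset of nullable occurrences: Term → a Factor gives a Factor | a.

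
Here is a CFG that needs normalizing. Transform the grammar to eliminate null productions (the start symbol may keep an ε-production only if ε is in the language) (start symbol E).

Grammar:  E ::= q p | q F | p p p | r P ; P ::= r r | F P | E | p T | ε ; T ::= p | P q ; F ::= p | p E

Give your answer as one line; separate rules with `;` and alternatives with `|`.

E ::= q p | q F | p p p | r P | r; P ::= r r | F P | F | E | p T; T ::= p | P q | q; F ::= p | p E

Nullable nonterminals: {P}.
ε ∉ L(G), so no ε-production is kept.
Add the nullable-subset variants: E → r P gives r P | r. P → F P gives F P | F. T → P q gives P q | q.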